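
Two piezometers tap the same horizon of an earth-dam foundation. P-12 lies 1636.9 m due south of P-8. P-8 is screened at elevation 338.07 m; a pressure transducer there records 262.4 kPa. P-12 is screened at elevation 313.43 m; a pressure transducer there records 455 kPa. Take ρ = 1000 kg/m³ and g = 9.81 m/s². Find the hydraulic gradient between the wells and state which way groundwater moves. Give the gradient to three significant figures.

i ≈ 0.00306; groundwater flows toward the south

Pressure head at P-8: ψ = P/(ρg) = 262.4×1000 / (1000 × 9.81) = 26.75 m.
Total head at P-8: h = z + ψ = 338.07 + 26.75 = 364.82 m.
Pressure head at P-12: ψ = P/(ρg) = 455×1000 / (1000 × 9.81) = 46.38 m.
Total head at P-12: h = z + ψ = 313.43 + 46.38 = 359.81 m.
Head difference: h(P-8) − h(P-12) = 364.82 − 359.81 = 5.01 m.
Hydraulic gradient: i = |Δh| / L = 5.01 / 1636.9 = 0.00306.
Flow is from higher to lower head: from P-8 toward P-12, i.e. toward the south.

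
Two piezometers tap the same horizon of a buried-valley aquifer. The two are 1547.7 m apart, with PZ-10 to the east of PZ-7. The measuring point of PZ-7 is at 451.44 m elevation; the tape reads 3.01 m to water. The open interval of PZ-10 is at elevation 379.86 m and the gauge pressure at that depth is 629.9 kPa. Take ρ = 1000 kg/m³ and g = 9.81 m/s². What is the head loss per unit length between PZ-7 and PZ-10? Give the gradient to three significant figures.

Total head at PZ-7: h = 451.44 − 3.01 = 448.43 m.
Pressure head at PZ-10: ψ = P/(ρg) = 629.9×1000 / (1000 × 9.81) = 64.21 m.
Total head at PZ-10: h = z + ψ = 379.86 + 64.21 = 444.07 m.
Head difference: h(PZ-7) − h(PZ-10) = 448.43 − 444.07 = 4.36 m.
Hydraulic gradient: i = |Δh| / L = 4.36 / 1547.7 = 0.00282.

i ≈ 0.00282 m/m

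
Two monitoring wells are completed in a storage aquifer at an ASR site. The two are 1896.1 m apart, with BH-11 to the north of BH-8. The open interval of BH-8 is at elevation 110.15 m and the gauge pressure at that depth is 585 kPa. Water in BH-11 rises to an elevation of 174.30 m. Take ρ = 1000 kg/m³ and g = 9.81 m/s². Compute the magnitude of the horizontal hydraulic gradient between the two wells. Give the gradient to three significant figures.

i ≈ 0.00238

Pressure head at BH-8: ψ = P/(ρg) = 585×1000 / (1000 × 9.81) = 59.63 m.
Total head at BH-8: h = z + ψ = 110.15 + 59.63 = 169.78 m.
Total head at BH-11: h = 174.30 m (water level in the piezometer is the total head).
Head difference: h(BH-8) − h(BH-11) = 169.78 − 174.30 = -4.52 m.
Hydraulic gradient: i = |Δh| / L = 4.52 / 1896.1 = 0.00238.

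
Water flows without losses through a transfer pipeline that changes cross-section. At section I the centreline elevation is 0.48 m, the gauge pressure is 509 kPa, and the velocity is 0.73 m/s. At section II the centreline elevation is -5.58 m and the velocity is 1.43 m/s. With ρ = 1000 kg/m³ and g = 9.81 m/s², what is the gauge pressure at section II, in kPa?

Pressure head at I: ψ₁ = P₁/(ρg) = 509×1000 / (1000 × 9.81) = 51.89 m.
Velocity heads: v₁²/2g = 0.73²/19.62 = 0.027 m; v₂²/2g = 1.43²/19.62 = 0.104 m.
Total head H = z₁ + ψ₁ + v₁²/2g = 0.48 + 51.89 + 0.027 = 52.40 m.
ψ₂ = H − z₂ − v₂²/2g = 52.40 − (-5.58) − 0.104 = 57.88 m.
P₂ = ρgψ₂ = 1000 × 9.81 × 57.88 ≈ 568 kPa.

P₂ ≈ 568 kPa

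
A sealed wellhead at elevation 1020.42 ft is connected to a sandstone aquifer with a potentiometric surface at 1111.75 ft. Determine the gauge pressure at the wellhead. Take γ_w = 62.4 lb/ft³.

Head above the cap: Δh = 1111.75 − 1020.42 = 91.33 ft.
P = γΔh/144 = 62.4 × 91.33 / 144 = 39.6 psi.

P ≈ 39.6 psi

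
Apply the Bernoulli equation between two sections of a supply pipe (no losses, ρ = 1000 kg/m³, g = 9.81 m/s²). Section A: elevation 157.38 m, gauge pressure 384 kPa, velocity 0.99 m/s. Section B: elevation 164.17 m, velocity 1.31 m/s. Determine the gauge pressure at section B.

Pressure head at A: ψ₁ = P₁/(ρg) = 384×1000 / (1000 × 9.81) = 39.14 m.
Velocity heads: v₁²/2g = 0.99²/19.62 = 0.050 m; v₂²/2g = 1.31²/19.62 = 0.087 m.
Total head H = z₁ + ψ₁ + v₁²/2g = 157.38 + 39.14 + 0.050 = 196.57 m.
ψ₂ = H − z₂ − v₂²/2g = 196.57 − 164.17 − 0.087 = 32.31 m.
P₂ = ρgψ₂ = 1000 × 9.81 × 32.31 ≈ 317 kPa.

P₂ ≈ 317 kPa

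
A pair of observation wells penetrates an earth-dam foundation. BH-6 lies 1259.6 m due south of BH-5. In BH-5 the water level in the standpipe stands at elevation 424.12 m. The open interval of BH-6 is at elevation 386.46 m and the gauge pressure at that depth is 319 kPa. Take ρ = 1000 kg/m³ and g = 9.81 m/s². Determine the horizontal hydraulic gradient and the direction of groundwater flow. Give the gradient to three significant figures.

i ≈ 0.00408; groundwater flows toward the south

Total head at BH-5: h = 424.12 m (water level in the piezometer is the total head).
Pressure head at BH-6: ψ = P/(ρg) = 319×1000 / (1000 × 9.81) = 32.52 m.
Total head at BH-6: h = z + ψ = 386.46 + 32.52 = 418.98 m.
Head difference: h(BH-5) − h(BH-6) = 424.12 − 418.98 = 5.14 m.
Hydraulic gradient: i = |Δh| / L = 5.14 / 1259.6 = 0.00408.
Flow is from higher to lower head: from BH-5 toward BH-6, i.e. toward the south.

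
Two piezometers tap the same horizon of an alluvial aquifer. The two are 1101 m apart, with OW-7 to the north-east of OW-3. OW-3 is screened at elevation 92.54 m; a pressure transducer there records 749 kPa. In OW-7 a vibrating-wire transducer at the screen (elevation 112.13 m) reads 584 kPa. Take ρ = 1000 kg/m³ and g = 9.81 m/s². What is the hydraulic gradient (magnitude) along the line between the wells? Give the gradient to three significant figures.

Pressure head at OW-3: ψ = P/(ρg) = 749×1000 / (1000 × 9.81) = 76.35 m.
Total head at OW-3: h = z + ψ = 92.54 + 76.35 = 168.89 m.
Pressure head at OW-7: ψ = P/(ρg) = 584×1000 / (1000 × 9.81) = 59.53 m.
Total head at OW-7: h = z + ψ = 112.13 + 59.53 = 171.66 m.
Head difference: h(OW-3) − h(OW-7) = 168.89 − 171.66 = -2.77 m.
Hydraulic gradient: i = |Δh| / L = 2.77 / 1101 = 0.00252.

i ≈ 0.00252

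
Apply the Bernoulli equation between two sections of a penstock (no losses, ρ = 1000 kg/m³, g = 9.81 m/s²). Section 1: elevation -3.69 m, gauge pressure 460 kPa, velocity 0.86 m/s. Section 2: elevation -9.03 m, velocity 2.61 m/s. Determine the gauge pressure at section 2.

P₂ ≈ 509 kPa

Pressure head at 1: ψ₁ = P₁/(ρg) = 460×1000 / (1000 × 9.81) = 46.89 m.
Velocity heads: v₁²/2g = 0.86²/19.62 = 0.038 m; v₂²/2g = 2.61²/19.62 = 0.347 m.
Total head H = z₁ + ψ₁ + v₁²/2g = -3.69 + 46.89 + 0.038 = 43.24 m.
ψ₂ = H − z₂ − v₂²/2g = 43.24 − (-9.03) − 0.347 = 51.92 m.
P₂ = ρgψ₂ = 1000 × 9.81 × 51.92 ≈ 509 kPa.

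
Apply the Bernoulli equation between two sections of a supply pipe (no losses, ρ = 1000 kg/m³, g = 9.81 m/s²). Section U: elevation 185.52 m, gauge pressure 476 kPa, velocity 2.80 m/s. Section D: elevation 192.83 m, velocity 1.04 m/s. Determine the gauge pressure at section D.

Pressure head at U: ψ₁ = P₁/(ρg) = 476×1000 / (1000 × 9.81) = 48.52 m.
Velocity heads: v₁²/2g = 2.80²/19.62 = 0.400 m; v₂²/2g = 1.04²/19.62 = 0.055 m.
Total head H = z₁ + ψ₁ + v₁²/2g = 185.52 + 48.52 + 0.400 = 234.44 m.
ψ₂ = H − z₂ − v₂²/2g = 234.44 − 192.83 − 0.055 = 41.55 m.
P₂ = ρgψ₂ = 1000 × 9.81 × 41.55 ≈ 408 kPa.

P₂ ≈ 408 kPa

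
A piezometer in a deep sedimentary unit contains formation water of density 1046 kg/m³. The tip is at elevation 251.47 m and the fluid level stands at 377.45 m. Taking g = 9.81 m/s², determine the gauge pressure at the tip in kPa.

P ≈ 1290 kPa

Pressure head ψ = h − z = 377.45 − 251.47 = 125.98 m.
P = ρgψ = 1046 × 9.81 × 125.98 = 1292714 Pa ≈ 1290 kPa.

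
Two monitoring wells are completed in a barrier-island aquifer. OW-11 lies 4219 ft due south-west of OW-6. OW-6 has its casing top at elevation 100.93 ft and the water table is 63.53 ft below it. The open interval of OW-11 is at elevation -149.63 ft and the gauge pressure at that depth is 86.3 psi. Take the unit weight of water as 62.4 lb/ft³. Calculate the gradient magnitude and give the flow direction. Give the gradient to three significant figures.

Total head at OW-6: h = 100.93 − 63.53 = 37.40 ft.
Pressure head at OW-11: ψ = 144·P/γ = 144 × 86.3 / 62.4 = 199.15 ft.
Total head at OW-11: h = z + ψ = -149.63 + 199.15 = 49.52 ft.
Head difference: h(OW-6) − h(OW-11) = 37.40 − 49.52 = -12.12 ft.
Hydraulic gradient: i = |Δh| / L = 12.12 / 4219 = 0.00287.
Flow is from higher to lower head: from OW-11 toward OW-6, i.e. toward the north-east.

i ≈ 0.00287; groundwater flows toward the north-east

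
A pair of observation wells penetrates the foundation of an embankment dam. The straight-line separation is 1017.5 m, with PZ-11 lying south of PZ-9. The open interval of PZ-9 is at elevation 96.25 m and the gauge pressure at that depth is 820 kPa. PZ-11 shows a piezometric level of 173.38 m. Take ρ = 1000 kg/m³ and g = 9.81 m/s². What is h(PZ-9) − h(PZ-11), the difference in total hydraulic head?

Pressure head at PZ-9: ψ = P/(ρg) = 820×1000 / (1000 × 9.81) = 83.59 m.
Total head at PZ-9: h = z + ψ = 96.25 + 83.59 = 179.84 m.
Total head at PZ-11: h = 173.38 m (water level in the piezometer is the total head).
Head difference: h(PZ-9) − h(PZ-11) = 179.84 − 173.38 = 6.46 m.

Δh ≈ 6.46 m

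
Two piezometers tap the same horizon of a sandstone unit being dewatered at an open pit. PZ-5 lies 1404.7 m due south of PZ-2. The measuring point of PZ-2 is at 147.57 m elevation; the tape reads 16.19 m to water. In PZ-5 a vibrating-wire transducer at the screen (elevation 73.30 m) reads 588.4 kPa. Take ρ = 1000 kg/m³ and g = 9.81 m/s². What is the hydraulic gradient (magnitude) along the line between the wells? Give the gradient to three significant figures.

i ≈ 0.00135

Total head at PZ-2: h = 147.57 − 16.19 = 131.38 m.
Pressure head at PZ-5: ψ = P/(ρg) = 588.4×1000 / (1000 × 9.81) = 59.98 m.
Total head at PZ-5: h = z + ψ = 73.30 + 59.98 = 133.28 m.
Head difference: h(PZ-2) − h(PZ-5) = 131.38 − 133.28 = -1.90 m.
Hydraulic gradient: i = |Δh| / L = 1.90 / 1404.7 = 0.00135.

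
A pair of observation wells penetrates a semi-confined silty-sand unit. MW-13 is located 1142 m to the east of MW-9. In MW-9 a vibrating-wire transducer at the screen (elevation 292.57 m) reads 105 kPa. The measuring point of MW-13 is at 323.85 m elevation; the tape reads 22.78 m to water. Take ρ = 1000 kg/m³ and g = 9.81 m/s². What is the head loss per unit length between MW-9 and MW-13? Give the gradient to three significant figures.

Pressure head at MW-9: ψ = P/(ρg) = 105×1000 / (1000 × 9.81) = 10.70 m.
Total head at MW-9: h = z + ψ = 292.57 + 10.70 = 303.27 m.
Total head at MW-13: h = 323.85 − 22.78 = 301.07 m.
Head difference: h(MW-9) − h(MW-13) = 303.27 − 301.07 = 2.20 m.
Hydraulic gradient: i = |Δh| / L = 2.20 / 1142 = 0.00193.

i ≈ 0.00193 m/m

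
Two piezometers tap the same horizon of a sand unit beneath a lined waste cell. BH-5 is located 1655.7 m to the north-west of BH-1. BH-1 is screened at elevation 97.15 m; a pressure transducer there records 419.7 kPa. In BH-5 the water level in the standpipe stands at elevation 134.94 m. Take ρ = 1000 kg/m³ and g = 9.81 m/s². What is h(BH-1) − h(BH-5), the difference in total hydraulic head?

Pressure head at BH-1: ψ = P/(ρg) = 419.7×1000 / (1000 × 9.81) = 42.78 m.
Total head at BH-1: h = z + ψ = 97.15 + 42.78 = 139.93 m.
Total head at BH-5: h = 134.94 m (water level in the piezometer is the total head).
Head difference: h(BH-1) − h(BH-5) = 139.93 − 134.94 = 4.99 m.

Δh ≈ 4.99 m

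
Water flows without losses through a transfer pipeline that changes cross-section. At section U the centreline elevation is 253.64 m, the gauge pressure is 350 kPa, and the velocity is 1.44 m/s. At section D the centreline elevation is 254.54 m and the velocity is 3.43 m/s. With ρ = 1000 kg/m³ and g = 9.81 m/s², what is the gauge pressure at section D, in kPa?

Pressure head at U: ψ₁ = P₁/(ρg) = 350×1000 / (1000 × 9.81) = 35.68 m.
Velocity heads: v₁²/2g = 1.44²/19.62 = 0.106 m; v₂²/2g = 3.43²/19.62 = 0.600 m.
Total head H = z₁ + ψ₁ + v₁²/2g = 253.64 + 35.68 + 0.106 = 289.43 m.
ψ₂ = H − z₂ − v₂²/2g = 289.43 − 254.54 − 0.600 = 34.29 m.
P₂ = ρgψ₂ = 1000 × 9.81 × 34.29 ≈ 336 kPa.

P₂ ≈ 336 kPa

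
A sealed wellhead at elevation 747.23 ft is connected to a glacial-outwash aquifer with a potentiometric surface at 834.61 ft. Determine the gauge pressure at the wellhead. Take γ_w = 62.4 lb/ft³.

P ≈ 37.9 psi

Head above the cap: Δh = 834.61 − 747.23 = 87.38 ft.
P = γΔh/144 = 62.4 × 87.38 / 144 = 37.9 psi.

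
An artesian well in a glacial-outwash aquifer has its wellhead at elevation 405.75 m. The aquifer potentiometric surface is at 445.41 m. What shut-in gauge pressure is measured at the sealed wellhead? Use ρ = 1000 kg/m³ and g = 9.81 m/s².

Head above the cap: Δh = 445.41 − 405.75 = 39.66 m.
P = ρgΔh = 1000 × 9.81 × 39.66 = 389065 Pa ≈ 389 kPa.

P ≈ 389 kPa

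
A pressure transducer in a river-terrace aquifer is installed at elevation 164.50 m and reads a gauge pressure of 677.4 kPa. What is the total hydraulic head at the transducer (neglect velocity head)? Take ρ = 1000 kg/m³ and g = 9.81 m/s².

ψ = P/(ρg) = 677.4×1000 / (1000 × 9.81) = 69.05 m.
h = z + ψ = 164.50 + 69.05 = 233.55 m.

h ≈ 233.55 m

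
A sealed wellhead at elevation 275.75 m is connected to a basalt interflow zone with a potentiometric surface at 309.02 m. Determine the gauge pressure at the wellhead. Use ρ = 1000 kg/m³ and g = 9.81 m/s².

P ≈ 326 kPa

Head above the cap: Δh = 309.02 − 275.75 = 33.27 m.
P = ρgΔh = 1000 × 9.81 × 33.27 = 326379 Pa ≈ 326 kPa.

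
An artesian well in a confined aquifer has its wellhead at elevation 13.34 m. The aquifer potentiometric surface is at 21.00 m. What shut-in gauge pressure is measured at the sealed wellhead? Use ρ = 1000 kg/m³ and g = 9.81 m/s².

P ≈ 75.1 kPa

Head above the cap: Δh = 21.00 − 13.34 = 7.66 m.
P = ρgΔh = 1000 × 9.81 × 7.66 = 75145 Pa ≈ 75.1 kPa.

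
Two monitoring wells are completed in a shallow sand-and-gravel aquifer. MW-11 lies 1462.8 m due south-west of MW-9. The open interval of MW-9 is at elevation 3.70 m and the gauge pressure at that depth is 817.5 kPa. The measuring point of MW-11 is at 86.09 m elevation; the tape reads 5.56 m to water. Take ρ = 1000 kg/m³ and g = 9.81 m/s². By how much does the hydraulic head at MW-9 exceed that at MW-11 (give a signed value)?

Δh ≈ 6.50 m

Pressure head at MW-9: ψ = P/(ρg) = 817.5×1000 / (1000 × 9.81) = 83.33 m.
Total head at MW-9: h = z + ψ = 3.70 + 83.33 = 87.03 m.
Total head at MW-11: h = 86.09 − 5.56 = 80.53 m.
Head difference: h(MW-9) − h(MW-11) = 87.03 − 80.53 = 6.50 m.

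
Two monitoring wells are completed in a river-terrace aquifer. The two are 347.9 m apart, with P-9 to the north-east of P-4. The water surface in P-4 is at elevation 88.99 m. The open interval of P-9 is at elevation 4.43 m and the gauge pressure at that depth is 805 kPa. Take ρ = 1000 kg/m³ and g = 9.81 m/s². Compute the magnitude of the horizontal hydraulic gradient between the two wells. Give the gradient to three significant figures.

Total head at P-4: h = 88.99 m (water level in the piezometer is the total head).
Pressure head at P-9: ψ = P/(ρg) = 805×1000 / (1000 × 9.81) = 82.06 m.
Total head at P-9: h = z + ψ = 4.43 + 82.06 = 86.49 m.
Head difference: h(P-4) − h(P-9) = 88.99 − 86.49 = 2.50 m.
Hydraulic gradient: i = |Δh| / L = 2.50 / 347.9 = 0.00719.

i ≈ 0.00719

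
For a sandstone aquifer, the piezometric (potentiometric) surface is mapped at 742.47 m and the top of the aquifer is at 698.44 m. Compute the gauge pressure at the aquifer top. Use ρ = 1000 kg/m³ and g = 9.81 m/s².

Pressure head at the aquifer top: ψ = h − z = 742.47 − 698.44 = 44.03 m.
P = ρgψ = 1000 × 9.81 × 44.03 = 431934 Pa ≈ 432 kPa.

P ≈ 432 kPa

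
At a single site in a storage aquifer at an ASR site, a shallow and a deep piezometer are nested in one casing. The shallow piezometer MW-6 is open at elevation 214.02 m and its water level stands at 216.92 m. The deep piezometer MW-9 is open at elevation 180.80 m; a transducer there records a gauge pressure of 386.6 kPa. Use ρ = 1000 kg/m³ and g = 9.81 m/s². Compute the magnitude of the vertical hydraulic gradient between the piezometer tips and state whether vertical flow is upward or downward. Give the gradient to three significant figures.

|i_v| ≈ 0.0990; vertical flow is upward

Total head at MW-6: h = 216.92 m (water level in the standpipe).
Pressure head at MW-9: ψ = P/(ρg) = 386.6×1000 / (1000 × 9.81) = 39.41 m.
Total head at MW-9: h = z + ψ = 180.80 + 39.41 = 220.21 m.
Δh = h(MW-6) − h(MW-9) = 216.92 − 220.21 = -3.29 m.
Vertical separation Δz = 214.02 − 180.80 = 33.22 m.
|i_v| = |Δh| / Δz = 3.29 / 33.22 = 0.0990.
Head is higher in the deep piezometer, so vertical flow is upward (discharge condition).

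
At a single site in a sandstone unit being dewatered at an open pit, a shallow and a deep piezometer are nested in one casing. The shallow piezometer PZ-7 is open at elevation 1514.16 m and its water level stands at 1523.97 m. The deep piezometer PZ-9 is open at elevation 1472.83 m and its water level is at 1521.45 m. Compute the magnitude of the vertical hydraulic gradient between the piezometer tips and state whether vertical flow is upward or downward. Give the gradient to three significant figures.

|i_v| ≈ 0.0610; vertical flow is downward

Total head at PZ-7: h = 1523.97 m (water level in the standpipe).
Total head at PZ-9: h = 1521.45 m.
Δh = h(PZ-7) − h(PZ-9) = 1523.97 − 1521.45 = 2.52 m.
Vertical separation Δz = 1514.16 − 1472.83 = 41.33 m.
|i_v| = |Δh| / Δz = 2.52 / 41.33 = 0.0610.
Head is higher in the shallow piezometer, so vertical flow is downward (recharge condition).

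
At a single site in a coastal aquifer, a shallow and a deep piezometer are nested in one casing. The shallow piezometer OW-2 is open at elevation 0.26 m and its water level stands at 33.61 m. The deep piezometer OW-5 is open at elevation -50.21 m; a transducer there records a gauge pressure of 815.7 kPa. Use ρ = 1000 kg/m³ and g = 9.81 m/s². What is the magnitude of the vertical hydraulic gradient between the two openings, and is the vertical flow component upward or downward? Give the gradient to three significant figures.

|i_v| ≈ 0.0133; vertical flow is downward

Total head at OW-2: h = 33.61 m (water level in the standpipe).
Pressure head at OW-5: ψ = P/(ρg) = 815.7×1000 / (1000 × 9.81) = 83.15 m.
Total head at OW-5: h = z + ψ = -50.21 + 83.15 = 32.94 m.
Δh = h(OW-2) − h(OW-5) = 33.61 − 32.94 = 0.67 m.
Vertical separation Δz = 0.26 − (-50.21) = 50.47 m.
|i_v| = |Δh| / Δz = 0.67 / 50.47 = 0.0133.
Head is higher in the shallow piezometer, so vertical flow is downward (recharge condition).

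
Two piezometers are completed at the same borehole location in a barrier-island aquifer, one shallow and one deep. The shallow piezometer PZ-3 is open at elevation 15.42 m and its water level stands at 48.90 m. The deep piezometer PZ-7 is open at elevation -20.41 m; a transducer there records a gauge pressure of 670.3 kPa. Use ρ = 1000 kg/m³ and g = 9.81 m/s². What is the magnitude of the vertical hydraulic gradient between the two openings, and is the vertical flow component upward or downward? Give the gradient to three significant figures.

Total head at PZ-3: h = 48.90 m (water level in the standpipe).
Pressure head at PZ-7: ψ = P/(ρg) = 670.3×1000 / (1000 × 9.81) = 68.33 m.
Total head at PZ-7: h = z + ψ = -20.41 + 68.33 = 47.92 m.
Δh = h(PZ-3) − h(PZ-7) = 48.90 − 47.92 = 0.98 m.
Vertical separation Δz = 15.42 − (-20.41) = 35.83 m.
|i_v| = |Δh| / Δz = 0.98 / 35.83 = 0.0274.
Head is higher in the shallow piezometer, so vertical flow is downward (recharge condition).

|i_v| ≈ 0.0274; vertical flow is downward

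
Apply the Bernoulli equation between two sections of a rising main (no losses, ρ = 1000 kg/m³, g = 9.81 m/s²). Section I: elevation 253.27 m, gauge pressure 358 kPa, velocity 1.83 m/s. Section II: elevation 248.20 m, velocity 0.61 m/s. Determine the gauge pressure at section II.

Pressure head at I: ψ₁ = P₁/(ρg) = 358×1000 / (1000 × 9.81) = 36.49 m.
Velocity heads: v₁²/2g = 1.83²/19.62 = 0.171 m; v₂²/2g = 0.61²/19.62 = 0.019 m.
Total head H = z₁ + ψ₁ + v₁²/2g = 253.27 + 36.49 + 0.171 = 289.93 m.
ψ₂ = H − z₂ − v₂²/2g = 289.93 − 248.20 − 0.019 = 41.71 m.
P₂ = ρgψ₂ = 1000 × 9.81 × 41.71 ≈ 409 kPa.

P₂ ≈ 409 kPa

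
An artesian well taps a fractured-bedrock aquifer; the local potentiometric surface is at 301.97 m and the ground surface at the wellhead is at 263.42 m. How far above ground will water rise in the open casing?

≈ 38.55 m above ground

Water rises to the potentiometric surface, so the rise above ground = 301.97 − 263.42 = 38.55 m.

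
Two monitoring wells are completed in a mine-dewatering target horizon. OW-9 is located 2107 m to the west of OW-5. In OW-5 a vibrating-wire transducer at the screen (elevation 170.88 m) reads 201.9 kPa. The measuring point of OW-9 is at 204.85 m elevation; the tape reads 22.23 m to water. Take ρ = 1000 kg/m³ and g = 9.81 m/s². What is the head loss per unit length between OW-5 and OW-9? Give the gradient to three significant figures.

i ≈ 0.00420 m/m

Pressure head at OW-5: ψ = P/(ρg) = 201.9×1000 / (1000 × 9.81) = 20.58 m.
Total head at OW-5: h = z + ψ = 170.88 + 20.58 = 191.46 m.
Total head at OW-9: h = 204.85 − 22.23 = 182.62 m.
Head difference: h(OW-5) − h(OW-9) = 191.46 − 182.62 = 8.84 m.
Hydraulic gradient: i = |Δh| / L = 8.84 / 2107 = 0.00420.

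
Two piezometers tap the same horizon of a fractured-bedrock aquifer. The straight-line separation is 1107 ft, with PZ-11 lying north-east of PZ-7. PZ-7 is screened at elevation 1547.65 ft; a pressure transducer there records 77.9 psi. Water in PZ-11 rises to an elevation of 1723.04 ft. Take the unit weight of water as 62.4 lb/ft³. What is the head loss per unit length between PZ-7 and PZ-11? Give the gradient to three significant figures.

i ≈ 0.00396 ft/ft

Pressure head at PZ-7: ψ = 144·P/γ = 144 × 77.9 / 62.4 = 179.77 ft.
Total head at PZ-7: h = z + ψ = 1547.65 + 179.77 = 1727.42 ft.
Total head at PZ-11: h = 1723.04 ft (water level in the piezometer is the total head).
Head difference: h(PZ-7) − h(PZ-11) = 1727.42 − 1723.04 = 4.38 ft.
Hydraulic gradient: i = |Δh| / L = 4.38 / 1107 = 0.00396.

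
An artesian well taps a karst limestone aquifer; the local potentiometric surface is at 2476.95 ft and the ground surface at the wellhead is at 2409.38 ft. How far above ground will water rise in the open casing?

≈ 67.57 ft above ground

Water rises to the potentiometric surface, so the rise above ground = 2476.95 − 2409.38 = 67.57 ft.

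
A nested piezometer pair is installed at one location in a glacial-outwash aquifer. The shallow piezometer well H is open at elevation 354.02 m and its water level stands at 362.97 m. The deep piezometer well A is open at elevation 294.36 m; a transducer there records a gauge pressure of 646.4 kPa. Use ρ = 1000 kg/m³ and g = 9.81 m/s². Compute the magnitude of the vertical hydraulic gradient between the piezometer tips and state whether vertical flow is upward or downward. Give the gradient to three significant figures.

Total head at well H: h = 362.97 m (water level in the standpipe).
Pressure head at well A: ψ = P/(ρg) = 646.4×1000 / (1000 × 9.81) = 65.89 m.
Total head at well A: h = z + ψ = 294.36 + 65.89 = 360.25 m.
Δh = h(well H) − h(well A) = 362.97 − 360.25 = 2.72 m.
Vertical separation Δz = 354.02 − 294.36 = 59.66 m.
|i_v| = |Δh| / Δz = 2.72 / 59.66 = 0.0456.
Head is higher in the shallow piezometer, so vertical flow is downward (recharge condition).

|i_v| ≈ 0.0456; vertical flow is downward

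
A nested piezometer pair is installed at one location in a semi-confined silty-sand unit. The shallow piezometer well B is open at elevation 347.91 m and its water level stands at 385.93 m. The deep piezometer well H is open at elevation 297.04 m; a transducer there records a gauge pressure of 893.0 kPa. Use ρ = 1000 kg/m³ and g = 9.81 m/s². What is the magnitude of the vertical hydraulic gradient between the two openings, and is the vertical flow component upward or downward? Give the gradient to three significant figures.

Total head at well B: h = 385.93 m (water level in the standpipe).
Pressure head at well H: ψ = P/(ρg) = 893.0×1000 / (1000 × 9.81) = 91.03 m.
Total head at well H: h = z + ψ = 297.04 + 91.03 = 388.07 m.
Δh = h(well B) − h(well H) = 385.93 − 388.07 = -2.14 m.
Vertical separation Δz = 347.91 − 297.04 = 50.87 m.
|i_v| = |Δh| / Δz = 2.14 / 50.87 = 0.0421.
Head is higher in the deep piezometer, so vertical flow is upward (discharge condition).

|i_v| ≈ 0.0421; vertical flow is upward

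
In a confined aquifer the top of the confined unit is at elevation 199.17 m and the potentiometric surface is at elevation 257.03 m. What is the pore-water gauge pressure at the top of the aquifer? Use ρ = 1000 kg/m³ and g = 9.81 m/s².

P ≈ 568 kPa

Pressure head at the aquifer top: ψ = h − z = 257.03 − 199.17 = 57.86 m.
P = ρgψ = 1000 × 9.81 × 57.86 = 567607 Pa ≈ 568 kPa.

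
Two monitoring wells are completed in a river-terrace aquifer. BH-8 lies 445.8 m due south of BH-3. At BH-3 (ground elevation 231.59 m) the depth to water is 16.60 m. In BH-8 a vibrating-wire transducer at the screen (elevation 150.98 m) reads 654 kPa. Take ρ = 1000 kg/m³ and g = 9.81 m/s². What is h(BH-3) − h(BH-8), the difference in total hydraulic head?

Total head at BH-3: h = 231.59 − 16.60 = 214.99 m.
Pressure head at BH-8: ψ = P/(ρg) = 654×1000 / (1000 × 9.81) = 66.67 m.
Total head at BH-8: h = z + ψ = 150.98 + 66.67 = 217.65 m.
Head difference: h(BH-3) − h(BH-8) = 214.99 − 217.65 = -2.66 m.

Δh ≈ -2.66 m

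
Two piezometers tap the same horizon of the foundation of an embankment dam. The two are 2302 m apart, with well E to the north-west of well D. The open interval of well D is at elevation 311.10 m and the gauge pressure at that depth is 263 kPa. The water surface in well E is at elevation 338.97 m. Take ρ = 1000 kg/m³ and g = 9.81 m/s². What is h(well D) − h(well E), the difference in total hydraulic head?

Pressure head at well D: ψ = P/(ρg) = 263×1000 / (1000 × 9.81) = 26.81 m.
Total head at well D: h = z + ψ = 311.10 + 26.81 = 337.91 m.
Total head at well E: h = 338.97 m (water level in the piezometer is the total head).
Head difference: h(well D) − h(well E) = 337.91 − 338.97 = -1.06 m.

Δh ≈ -1.06 m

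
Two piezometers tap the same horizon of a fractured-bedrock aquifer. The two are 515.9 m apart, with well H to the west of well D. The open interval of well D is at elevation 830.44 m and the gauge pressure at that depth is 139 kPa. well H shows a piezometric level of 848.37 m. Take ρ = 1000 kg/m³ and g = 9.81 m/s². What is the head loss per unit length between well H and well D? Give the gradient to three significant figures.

Pressure head at well D: ψ = P/(ρg) = 139×1000 / (1000 × 9.81) = 14.17 m.
Total head at well D: h = z + ψ = 830.44 + 14.17 = 844.61 m.
Total head at well H: h = 848.37 m (water level in the piezometer is the total head).
Head difference: h(well D) − h(well H) = 844.61 − 848.37 = -3.76 m.
Hydraulic gradient: i = |Δh| / L = 3.76 / 515.9 = 0.00729.

i ≈ 0.00729 m/m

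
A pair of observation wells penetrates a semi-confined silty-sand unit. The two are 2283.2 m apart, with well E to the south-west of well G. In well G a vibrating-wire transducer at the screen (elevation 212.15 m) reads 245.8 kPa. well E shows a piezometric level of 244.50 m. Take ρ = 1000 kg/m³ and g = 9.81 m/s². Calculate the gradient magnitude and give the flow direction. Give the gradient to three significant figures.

i ≈ 0.00319; groundwater flows toward the north-east

Pressure head at well G: ψ = P/(ρg) = 245.8×1000 / (1000 × 9.81) = 25.06 m.
Total head at well G: h = z + ψ = 212.15 + 25.06 = 237.21 m.
Total head at well E: h = 244.50 m (water level in the piezometer is the total head).
Head difference: h(well G) − h(well E) = 237.21 − 244.50 = -7.29 m.
Hydraulic gradient: i = |Δh| / L = 7.29 / 2283.2 = 0.00319.
Flow is from higher to lower head: from well E toward well G, i.e. toward the north-east.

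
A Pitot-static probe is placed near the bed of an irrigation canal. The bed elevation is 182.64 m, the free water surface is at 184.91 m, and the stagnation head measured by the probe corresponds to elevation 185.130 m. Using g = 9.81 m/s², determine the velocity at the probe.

Near the bed, under hydrostatic conditions, the piezometric head (z + ψ) equals the free-surface elevation, 184.91 m.
Velocity head = total − piezometric = 185.130 − 184.91 = 0.220 m.
v = √(2g·h_v) = √(2 × 9.81 × 0.220) = 2.08 m/s.

v ≈ 2.08 m/s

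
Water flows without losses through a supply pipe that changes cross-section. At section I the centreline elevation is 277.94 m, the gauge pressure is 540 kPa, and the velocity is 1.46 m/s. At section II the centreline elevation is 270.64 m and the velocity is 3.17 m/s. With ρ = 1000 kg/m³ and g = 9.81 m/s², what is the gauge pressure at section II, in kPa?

P₂ ≈ 608 kPa

Pressure head at I: ψ₁ = P₁/(ρg) = 540×1000 / (1000 × 9.81) = 55.05 m.
Velocity heads: v₁²/2g = 1.46²/19.62 = 0.109 m; v₂²/2g = 3.17²/19.62 = 0.512 m.
Total head H = z₁ + ψ₁ + v₁²/2g = 277.94 + 55.05 + 0.109 = 333.10 m.
ψ₂ = H − z₂ − v₂²/2g = 333.10 − 270.64 − 0.512 = 61.95 m.
P₂ = ρgψ₂ = 1000 × 9.81 × 61.95 ≈ 608 kPa.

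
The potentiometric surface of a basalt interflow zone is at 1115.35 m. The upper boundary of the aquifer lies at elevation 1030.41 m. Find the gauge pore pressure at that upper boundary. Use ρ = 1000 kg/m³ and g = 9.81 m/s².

Pressure head at the aquifer top: ψ = h − z = 1115.35 − 1030.41 = 84.94 m.
P = ρgψ = 1000 × 9.81 × 84.94 = 833261 Pa ≈ 833 kPa.

P ≈ 833 kPa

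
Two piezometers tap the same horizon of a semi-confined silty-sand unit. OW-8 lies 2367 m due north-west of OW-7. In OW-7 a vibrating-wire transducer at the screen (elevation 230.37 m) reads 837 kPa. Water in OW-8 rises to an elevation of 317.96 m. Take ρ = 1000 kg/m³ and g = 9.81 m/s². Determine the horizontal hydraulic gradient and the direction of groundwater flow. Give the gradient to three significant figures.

i ≈ 0.000959; groundwater flows toward the south-east

Pressure head at OW-7: ψ = P/(ρg) = 837×1000 / (1000 × 9.81) = 85.32 m.
Total head at OW-7: h = z + ψ = 230.37 + 85.32 = 315.69 m.
Total head at OW-8: h = 317.96 m (water level in the piezometer is the total head).
Head difference: h(OW-7) − h(OW-8) = 315.69 − 317.96 = -2.27 m.
Hydraulic gradient: i = |Δh| / L = 2.27 / 2367 = 0.000959.
Flow is from higher to lower head: from OW-8 toward OW-7, i.e. toward the south-east.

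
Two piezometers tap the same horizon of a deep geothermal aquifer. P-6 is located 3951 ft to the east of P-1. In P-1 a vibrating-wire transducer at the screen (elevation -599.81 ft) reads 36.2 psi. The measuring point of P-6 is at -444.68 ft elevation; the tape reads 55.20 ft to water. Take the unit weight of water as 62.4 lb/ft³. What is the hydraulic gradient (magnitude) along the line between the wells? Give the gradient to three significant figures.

Pressure head at P-1: ψ = 144·P/γ = 144 × 36.2 / 62.4 = 83.54 ft.
Total head at P-1: h = z + ψ = -599.81 + 83.54 = -516.27 ft.
Total head at P-6: h = -444.68 − 55.20 = -499.88 ft.
Head difference: h(P-1) − h(P-6) = -516.27 − (-499.88) = -16.39 ft.
Hydraulic gradient: i = |Δh| / L = 16.39 / 3951 = 0.00415.

i ≈ 0.00415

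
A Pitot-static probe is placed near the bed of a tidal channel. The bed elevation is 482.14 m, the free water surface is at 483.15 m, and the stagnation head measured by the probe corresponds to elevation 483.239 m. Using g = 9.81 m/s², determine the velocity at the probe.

v ≈ 1.32 m/s

Near the bed, under hydrostatic conditions, the piezometric head (z + ψ) equals the free-surface elevation, 483.15 m.
Velocity head = total − piezometric = 483.239 − 483.15 = 0.089 m.
v = √(2g·h_v) = √(2 × 9.81 × 0.089) = 1.32 m/s.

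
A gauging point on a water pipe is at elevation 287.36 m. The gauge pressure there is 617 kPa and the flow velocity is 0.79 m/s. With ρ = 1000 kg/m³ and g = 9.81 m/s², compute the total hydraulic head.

h ≈ 350.29 m

Pressure head ψ = P/(ρg) = 617×1000 / (1000 × 9.81) = 62.90 m.
Velocity head = v²/(2g) = 0.79² / (2 × 9.81) = 0.032 m.
h = z + ψ + v²/(2g) = 287.36 + 62.90 + 0.032 = 350.29 m.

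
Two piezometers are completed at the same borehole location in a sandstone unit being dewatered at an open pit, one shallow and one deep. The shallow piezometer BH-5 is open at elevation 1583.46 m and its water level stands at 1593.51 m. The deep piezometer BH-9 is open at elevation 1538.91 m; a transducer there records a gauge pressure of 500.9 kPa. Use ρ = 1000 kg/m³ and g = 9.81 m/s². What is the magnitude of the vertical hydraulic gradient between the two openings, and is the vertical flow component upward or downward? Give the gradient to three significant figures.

Total head at BH-5: h = 1593.51 m (water level in the standpipe).
Pressure head at BH-9: ψ = P/(ρg) = 500.9×1000 / (1000 × 9.81) = 51.06 m.
Total head at BH-9: h = z + ψ = 1538.91 + 51.06 = 1589.97 m.
Δh = h(BH-5) − h(BH-9) = 1593.51 − 1589.97 = 3.54 m.
Vertical separation Δz = 1583.46 − 1538.91 = 44.55 m.
|i_v| = |Δh| / Δz = 3.54 / 44.55 = 0.0795.
Head is higher in the shallow piezometer, so vertical flow is downward (recharge condition).

|i_v| ≈ 0.0795; vertical flow is downward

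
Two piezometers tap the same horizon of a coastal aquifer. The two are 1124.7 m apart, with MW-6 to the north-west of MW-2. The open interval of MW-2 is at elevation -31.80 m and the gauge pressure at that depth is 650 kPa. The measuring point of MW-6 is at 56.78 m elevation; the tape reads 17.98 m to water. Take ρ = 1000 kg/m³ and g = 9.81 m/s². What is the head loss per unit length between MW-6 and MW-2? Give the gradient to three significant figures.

Pressure head at MW-2: ψ = P/(ρg) = 650×1000 / (1000 × 9.81) = 66.26 m.
Total head at MW-2: h = z + ψ = -31.80 + 66.26 = 34.46 m.
Total head at MW-6: h = 56.78 − 17.98 = 38.80 m.
Head difference: h(MW-2) − h(MW-6) = 34.46 − 38.80 = -4.34 m.
Hydraulic gradient: i = |Δh| / L = 4.34 / 1124.7 = 0.00386.

i ≈ 0.00386 m/m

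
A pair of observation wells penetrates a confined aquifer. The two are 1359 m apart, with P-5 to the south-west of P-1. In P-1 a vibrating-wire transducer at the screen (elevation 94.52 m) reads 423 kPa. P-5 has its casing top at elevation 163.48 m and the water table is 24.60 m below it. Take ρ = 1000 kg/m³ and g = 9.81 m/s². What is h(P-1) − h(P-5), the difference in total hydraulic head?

Δh ≈ -1.24 m

Pressure head at P-1: ψ = P/(ρg) = 423×1000 / (1000 × 9.81) = 43.12 m.
Total head at P-1: h = z + ψ = 94.52 + 43.12 = 137.64 m.
Total head at P-5: h = 163.48 − 24.60 = 138.88 m.
Head difference: h(P-1) − h(P-5) = 137.64 − 138.88 = -1.24 m.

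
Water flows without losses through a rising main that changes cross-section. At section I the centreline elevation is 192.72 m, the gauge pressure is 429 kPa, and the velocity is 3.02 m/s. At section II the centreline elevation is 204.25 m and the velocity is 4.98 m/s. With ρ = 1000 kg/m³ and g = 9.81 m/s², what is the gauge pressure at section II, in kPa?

P₂ ≈ 308 kPa

Pressure head at I: ψ₁ = P₁/(ρg) = 429×1000 / (1000 × 9.81) = 43.73 m.
Velocity heads: v₁²/2g = 3.02²/19.62 = 0.465 m; v₂²/2g = 4.98²/19.62 = 1.264 m.
Total head H = z₁ + ψ₁ + v₁²/2g = 192.72 + 43.73 + 0.465 = 236.91 m.
ψ₂ = H − z₂ − v₂²/2g = 236.91 − 204.25 − 1.264 = 31.40 m.
P₂ = ρgψ₂ = 1000 × 9.81 × 31.40 ≈ 308 kPa.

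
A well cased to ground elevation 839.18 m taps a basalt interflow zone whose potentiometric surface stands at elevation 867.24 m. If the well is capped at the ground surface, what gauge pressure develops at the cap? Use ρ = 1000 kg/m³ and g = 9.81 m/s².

P ≈ 275 kPa

Head above the cap: Δh = 867.24 − 839.18 = 28.06 m.
P = ρgΔh = 1000 × 9.81 × 28.06 = 275269 Pa ≈ 275 kPa.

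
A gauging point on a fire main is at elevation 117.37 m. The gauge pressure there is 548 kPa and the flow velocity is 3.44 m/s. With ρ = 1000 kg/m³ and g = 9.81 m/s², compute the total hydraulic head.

Pressure head ψ = P/(ρg) = 548×1000 / (1000 × 9.81) = 55.86 m.
Velocity head = v²/(2g) = 3.44² / (2 × 9.81) = 0.603 m.
h = z + ψ + v²/(2g) = 117.37 + 55.86 + 0.603 = 173.83 m.

h ≈ 173.83 m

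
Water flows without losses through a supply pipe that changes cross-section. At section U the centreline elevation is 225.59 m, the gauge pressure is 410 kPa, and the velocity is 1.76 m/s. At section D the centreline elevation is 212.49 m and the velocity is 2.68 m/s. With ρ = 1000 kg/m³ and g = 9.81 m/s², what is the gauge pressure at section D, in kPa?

Pressure head at U: ψ₁ = P₁/(ρg) = 410×1000 / (1000 × 9.81) = 41.79 m.
Velocity heads: v₁²/2g = 1.76²/19.62 = 0.158 m; v₂²/2g = 2.68²/19.62 = 0.366 m.
Total head H = z₁ + ψ₁ + v₁²/2g = 225.59 + 41.79 + 0.158 = 267.54 m.
ψ₂ = H − z₂ − v₂²/2g = 267.54 − 212.49 − 0.366 = 54.68 m.
P₂ = ρgψ₂ = 1000 × 9.81 × 54.68 ≈ 536 kPa.

P₂ ≈ 536 kPa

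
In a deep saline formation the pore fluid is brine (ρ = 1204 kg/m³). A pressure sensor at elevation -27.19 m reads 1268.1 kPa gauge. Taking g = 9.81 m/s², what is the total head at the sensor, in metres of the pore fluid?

ψ = P/(ρg) = 1268.1×1000 / (1204 × 9.81) = 107.36 m.
h = z + ψ = -27.19 + 107.36 = 80.17 m.

h ≈ 80.17 m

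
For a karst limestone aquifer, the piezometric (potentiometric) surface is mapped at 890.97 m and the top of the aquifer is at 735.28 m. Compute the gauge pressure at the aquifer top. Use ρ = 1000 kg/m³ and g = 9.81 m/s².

Pressure head at the aquifer top: ψ = h − z = 890.97 − 735.28 = 155.69 m.
P = ρgψ = 1000 × 9.81 × 155.69 = 1527319 Pa ≈ 1530 kPa.

P ≈ 1530 kPa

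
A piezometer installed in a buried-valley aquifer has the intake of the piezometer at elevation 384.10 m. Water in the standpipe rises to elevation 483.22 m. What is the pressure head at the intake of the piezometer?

ψ ≈ 99.12 m

Total head h = 483.22 m (the water-surface elevation in the piezometer).
Pressure head ψ = h − z = 483.22 − 384.10 = 99.12 m.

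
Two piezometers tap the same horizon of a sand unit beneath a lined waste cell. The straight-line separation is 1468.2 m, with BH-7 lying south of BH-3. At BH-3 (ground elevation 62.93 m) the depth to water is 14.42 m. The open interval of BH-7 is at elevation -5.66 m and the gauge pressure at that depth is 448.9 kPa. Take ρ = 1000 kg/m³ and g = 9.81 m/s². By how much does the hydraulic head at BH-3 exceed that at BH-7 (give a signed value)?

Δh ≈ 8.41 m

Total head at BH-3: h = 62.93 − 14.42 = 48.51 m.
Pressure head at BH-7: ψ = P/(ρg) = 448.9×1000 / (1000 × 9.81) = 45.76 m.
Total head at BH-7: h = z + ψ = -5.66 + 45.76 = 40.10 m.
Head difference: h(BH-3) − h(BH-7) = 48.51 − 40.10 = 8.41 m.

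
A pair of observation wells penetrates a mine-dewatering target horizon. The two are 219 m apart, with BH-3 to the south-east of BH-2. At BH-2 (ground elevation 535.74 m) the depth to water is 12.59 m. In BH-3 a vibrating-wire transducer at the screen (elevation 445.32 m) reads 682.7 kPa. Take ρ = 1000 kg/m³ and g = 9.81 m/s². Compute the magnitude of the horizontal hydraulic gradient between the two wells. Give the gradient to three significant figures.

Total head at BH-2: h = 535.74 − 12.59 = 523.15 m.
Pressure head at BH-3: ψ = P/(ρg) = 682.7×1000 / (1000 × 9.81) = 69.59 m.
Total head at BH-3: h = z + ψ = 445.32 + 69.59 = 514.91 m.
Head difference: h(BH-2) − h(BH-3) = 523.15 − 514.91 = 8.24 m.
Hydraulic gradient: i = |Δh| / L = 8.24 / 219 = 0.0376.

i ≈ 0.0376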